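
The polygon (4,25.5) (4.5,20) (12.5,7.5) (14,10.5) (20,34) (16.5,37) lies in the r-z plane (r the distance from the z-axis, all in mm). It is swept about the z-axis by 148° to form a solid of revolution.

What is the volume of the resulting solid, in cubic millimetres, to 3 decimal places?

Profile (r,z), 6 vertices: (4,25.5) (4.5,20) (12.5,7.5) (14,10.5) (20,34) (16.5,37)
edge 0: (4,25.5)→(4.5,20)  cross = 4·20 − 4.5·25.5 = -34.7500; (r_i+r_j)·cross = 8.5·-34.7500 = -295.3750
edge 1: (4.5,20)→(12.5,7.5)  cross = 4.5·7.5 − 12.5·20 = -216.2500; (r_i+r_j)·cross = 17·-216.2500 = -3676.2500
edge 2: (12.5,7.5)→(14,10.5)  cross = 12.5·10.5 − 14·7.5 = 26.2500; (r_i+r_j)·cross = 26.5·26.2500 = 695.6250
edge 3: (14,10.5)→(20,34)  cross = 14·34 − 20·10.5 = 266.0000; (r_i+r_j)·cross = 34·266.0000 = 9044.0000
edge 4: (20,34)→(16.5,37)  cross = 20·37 − 16.5·34 = 179.0000; (r_i+r_j)·cross = 36.5·179.0000 = 6533.5000
edge 5: (16.5,37)→(4,25.5)  cross = 16.5·25.5 − 4·37 = 272.7500; (r_i+r_j)·cross = 20.5·272.7500 = 5591.3750
Σcross = 493.0000 → A = |Σcross|/2 = 246.5000 mm²
Σ(r_i+r_j)·cross = 17892.8750 → first moment M = |Σ|/6 = 2982.1458
R_c = M/A = 2982.1458/246.5000 = 12.0980 mm
θ = 148° = 2.583087 rad
V = θ·R_c·A = 2.583087·12.0980·246.5000 = 7703.143 mm³

Volume = 7703.143 mm³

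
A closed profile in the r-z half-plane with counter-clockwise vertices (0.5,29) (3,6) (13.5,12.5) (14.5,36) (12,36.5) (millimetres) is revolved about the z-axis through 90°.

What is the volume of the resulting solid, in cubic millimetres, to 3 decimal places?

Profile (r,z), 5 vertices: (0.5,29) (3,6) (13.5,12.5) (14.5,36) (12,36.5)
edge 0: (0.5,29)→(3,6)  cross = 0.5·6 − 3·29 = -84.0000; (r_i+r_j)·cross = 3.5·-84.0000 = -294.0000
edge 1: (3,6)→(13.5,12.5)  cross = 3·12.5 − 13.5·6 = -43.5000; (r_i+r_j)·cross = 16.5·-43.5000 = -717.7500
edge 2: (13.5,12.5)→(14.5,36)  cross = 13.5·36 − 14.5·12.5 = 304.7500; (r_i+r_j)·cross = 28·304.7500 = 8533.0000
edge 3: (14.5,36)→(12,36.5)  cross = 14.5·36.5 − 12·36 = 97.2500; (r_i+r_j)·cross = 26.5·97.2500 = 2577.1250
edge 4: (12,36.5)→(0.5,29)  cross = 12·29 − 0.5·36.5 = 329.7500; (r_i+r_j)·cross = 12.5·329.7500 = 4121.8750
Σcross = 604.2500 → A = |Σcross|/2 = 302.1250 mm²
Σ(r_i+r_j)·cross = 14220.2500 → first moment M = |Σ|/6 = 2370.0417
R_c = M/A = 2370.0417/302.1250 = 7.8446 mm
θ = 90° = 1.570796 rad
V = θ·R_c·A = 1.570796·7.8446·302.1250 = 3722.853 mm³

Volume = 3722.853 mm³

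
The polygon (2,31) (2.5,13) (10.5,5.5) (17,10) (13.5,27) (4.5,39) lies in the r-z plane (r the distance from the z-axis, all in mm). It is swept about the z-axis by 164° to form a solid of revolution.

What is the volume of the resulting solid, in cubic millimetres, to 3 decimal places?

Profile (r,z), 6 vertices: (2,31) (2.5,13) (10.5,5.5) (17,10) (13.5,27) (4.5,39)
edge 0: (2,31)→(2.5,13)  cross = 2·13 − 2.5·31 = -51.5000; (r_i+r_j)·cross = 4.5·-51.5000 = -231.7500
edge 1: (2.5,13)→(10.5,5.5)  cross = 2.5·5.5 − 10.5·13 = -122.7500; (r_i+r_j)·cross = 13·-122.7500 = -1595.7500
edge 2: (10.5,5.5)→(17,10)  cross = 10.5·10 − 17·5.5 = 11.5000; (r_i+r_j)·cross = 27.5·11.5000 = 316.2500
edge 3: (17,10)→(13.5,27)  cross = 17·27 − 13.5·10 = 324.0000; (r_i+r_j)·cross = 30.5·324.0000 = 9882.0000
edge 4: (13.5,27)→(4.5,39)  cross = 13.5·39 − 4.5·27 = 405.0000; (r_i+r_j)·cross = 18·405.0000 = 7290.0000
edge 5: (4.5,39)→(2,31)  cross = 4.5·31 − 2·39 = 61.5000; (r_i+r_j)·cross = 6.5·61.5000 = 399.7500
Σcross = 627.7500 → A = |Σcross|/2 = 313.8750 mm²
Σ(r_i+r_j)·cross = 16060.5000 → first moment M = |Σ|/6 = 2676.7500
R_c = M/A = 2676.7500/313.8750 = 8.5281 mm
θ = 164° = 2.862340 rad
V = θ·R_c·A = 2.862340·8.5281·313.8750 = 7661.769 mm³

Volume = 7661.769 mm³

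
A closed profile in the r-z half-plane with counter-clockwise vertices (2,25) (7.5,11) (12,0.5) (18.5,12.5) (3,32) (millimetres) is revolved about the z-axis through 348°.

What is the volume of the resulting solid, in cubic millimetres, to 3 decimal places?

Volume = 12346.407 mm³

Profile (r,z), 5 vertices: (2,25) (7.5,11) (12,0.5) (18.5,12.5) (3,32)
edge 0: (2,25)→(7.5,11)  cross = 2·11 − 7.5·25 = -165.5000; (r_i+r_j)·cross = 9.5·-165.5000 = -1572.2500
edge 1: (7.5,11)→(12,0.5)  cross = 7.5·0.5 − 12·11 = -128.2500; (r_i+r_j)·cross = 19.5·-128.2500 = -2500.8750
edge 2: (12,0.5)→(18.5,12.5)  cross = 12·12.5 − 18.5·0.5 = 140.7500; (r_i+r_j)·cross = 30.5·140.7500 = 4292.8750
edge 3: (18.5,12.5)→(3,32)  cross = 18.5·32 − 3·12.5 = 554.5000; (r_i+r_j)·cross = 21.5·554.5000 = 11921.7500
edge 4: (3,32)→(2,25)  cross = 3·25 − 2·32 = 11.0000; (r_i+r_j)·cross = 5·11.0000 = 55.0000
Σcross = 412.5000 → A = |Σcross|/2 = 206.2500 mm²
Σ(r_i+r_j)·cross = 12196.5000 → first moment M = |Σ|/6 = 2032.7500
R_c = M/A = 2032.7500/206.2500 = 9.8558 mm
θ = 348° = 6.073746 rad
V = θ·R_c·A = 6.073746·9.8558·206.2500 = 12346.407 mm³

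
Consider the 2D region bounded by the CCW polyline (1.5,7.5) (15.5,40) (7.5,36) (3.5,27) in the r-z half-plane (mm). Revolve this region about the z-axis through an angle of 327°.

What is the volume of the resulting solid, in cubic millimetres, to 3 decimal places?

Volume = 5467.523 mm³

Profile (r,z), 4 vertices: (1.5,7.5) (15.5,40) (7.5,36) (3.5,27)
edge 0: (1.5,7.5)→(15.5,40)  cross = 1.5·40 − 15.5·7.5 = -56.2500; (r_i+r_j)·cross = 17·-56.2500 = -956.2500
edge 1: (15.5,40)→(7.5,36)  cross = 15.5·36 − 7.5·40 = 258.0000; (r_i+r_j)·cross = 23·258.0000 = 5934.0000
edge 2: (7.5,36)→(3.5,27)  cross = 7.5·27 − 3.5·36 = 76.5000; (r_i+r_j)·cross = 11·76.5000 = 841.5000
edge 3: (3.5,27)→(1.5,7.5)  cross = 3.5·7.5 − 1.5·27 = -14.2500; (r_i+r_j)·cross = 5·-14.2500 = -71.2500
Σcross = 264.0000 → A = |Σcross|/2 = 132.0000 mm²
Σ(r_i+r_j)·cross = 5748.0000 → first moment M = |Σ|/6 = 958.0000
R_c = M/A = 958.0000/132.0000 = 7.2576 mm
θ = 327° = 5.707227 rad
V = θ·R_c·A = 5.707227·7.2576·132.0000 = 5467.523 mm³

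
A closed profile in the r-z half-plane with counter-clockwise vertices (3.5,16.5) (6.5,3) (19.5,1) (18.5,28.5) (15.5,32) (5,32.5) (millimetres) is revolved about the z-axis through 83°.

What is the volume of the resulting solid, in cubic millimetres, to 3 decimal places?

Profile (r,z), 6 vertices: (3.5,16.5) (6.5,3) (19.5,1) (18.5,28.5) (15.5,32) (5,32.5)
edge 0: (3.5,16.5)→(6.5,3)  cross = 3.5·3 − 6.5·16.5 = -96.7500; (r_i+r_j)·cross = 10·-96.7500 = -967.5000
edge 1: (6.5,3)→(19.5,1)  cross = 6.5·1 − 19.5·3 = -52.0000; (r_i+r_j)·cross = 26·-52.0000 = -1352.0000
edge 2: (19.5,1)→(18.5,28.5)  cross = 19.5·28.5 − 18.5·1 = 537.2500; (r_i+r_j)·cross = 38·537.2500 = 20415.5000
edge 3: (18.5,28.5)→(15.5,32)  cross = 18.5·32 − 15.5·28.5 = 150.2500; (r_i+r_j)·cross = 34·150.2500 = 5108.5000
edge 4: (15.5,32)→(5,32.5)  cross = 15.5·32.5 − 5·32 = 343.7500; (r_i+r_j)·cross = 20.5·343.7500 = 7046.8750
edge 5: (5,32.5)→(3.5,16.5)  cross = 5·16.5 − 3.5·32.5 = -31.2500; (r_i+r_j)·cross = 8.5·-31.2500 = -265.6250
Σcross = 851.2500 → A = |Σcross|/2 = 425.6250 mm²
Σ(r_i+r_j)·cross = 29985.7500 → first moment M = |Σ|/6 = 4997.6250
R_c = M/A = 4997.6250/425.6250 = 11.7419 mm
θ = 83° = 1.448623 rad
V = θ·R_c·A = 1.448623·11.7419·425.6250 = 7239.676 mm³

Volume = 7239.676 mm³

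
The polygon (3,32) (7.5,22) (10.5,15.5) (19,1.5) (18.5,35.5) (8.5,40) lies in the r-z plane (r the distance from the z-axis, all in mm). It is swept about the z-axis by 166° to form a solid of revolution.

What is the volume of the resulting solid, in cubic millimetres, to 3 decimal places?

Volume = 12418.685 mm³

Profile (r,z), 6 vertices: (3,32) (7.5,22) (10.5,15.5) (19,1.5) (18.5,35.5) (8.5,40)
edge 0: (3,32)→(7.5,22)  cross = 3·22 − 7.5·32 = -174.0000; (r_i+r_j)·cross = 10.5·-174.0000 = -1827.0000
edge 1: (7.5,22)→(10.5,15.5)  cross = 7.5·15.5 − 10.5·22 = -114.7500; (r_i+r_j)·cross = 18·-114.7500 = -2065.5000
edge 2: (10.5,15.5)→(19,1.5)  cross = 10.5·1.5 − 19·15.5 = -278.7500; (r_i+r_j)·cross = 29.5·-278.7500 = -8223.1250
edge 3: (19,1.5)→(18.5,35.5)  cross = 19·35.5 − 18.5·1.5 = 646.7500; (r_i+r_j)·cross = 37.5·646.7500 = 24253.1250
edge 4: (18.5,35.5)→(8.5,40)  cross = 18.5·40 − 8.5·35.5 = 438.2500; (r_i+r_j)·cross = 27·438.2500 = 11832.7500
edge 5: (8.5,40)→(3,32)  cross = 8.5·32 − 3·40 = 152.0000; (r_i+r_j)·cross = 11.5·152.0000 = 1748.0000
Σcross = 669.5000 → A = |Σcross|/2 = 334.7500 mm²
Σ(r_i+r_j)·cross = 25718.2500 → first moment M = |Σ|/6 = 4286.3750
R_c = M/A = 4286.3750/334.7500 = 12.8047 mm
θ = 166° = 2.897247 rad
V = θ·R_c·A = 2.897247·12.8047·334.7500 = 12418.685 mm³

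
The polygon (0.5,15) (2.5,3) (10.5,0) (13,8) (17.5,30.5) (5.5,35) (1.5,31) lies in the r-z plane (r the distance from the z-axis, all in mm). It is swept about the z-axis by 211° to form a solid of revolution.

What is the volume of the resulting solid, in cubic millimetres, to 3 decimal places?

Volume = 12489.690 mm³

Profile (r,z), 7 vertices: (0.5,15) (2.5,3) (10.5,0) (13,8) (17.5,30.5) (5.5,35) (1.5,31)
edge 0: (0.5,15)→(2.5,3)  cross = 0.5·3 − 2.5·15 = -36.0000; (r_i+r_j)·cross = 3·-36.0000 = -108.0000
edge 1: (2.5,3)→(10.5,0)  cross = 2.5·0 − 10.5·3 = -31.5000; (r_i+r_j)·cross = 13·-31.5000 = -409.5000
edge 2: (10.5,0)→(13,8)  cross = 10.5·8 − 13·0 = 84.0000; (r_i+r_j)·cross = 23.5·84.0000 = 1974.0000
edge 3: (13,8)→(17.5,30.5)  cross = 13·30.5 − 17.5·8 = 256.5000; (r_i+r_j)·cross = 30.5·256.5000 = 7823.2500
edge 4: (17.5,30.5)→(5.5,35)  cross = 17.5·35 − 5.5·30.5 = 444.7500; (r_i+r_j)·cross = 23·444.7500 = 10229.2500
edge 5: (5.5,35)→(1.5,31)  cross = 5.5·31 − 1.5·35 = 118.0000; (r_i+r_j)·cross = 7·118.0000 = 826.0000
edge 6: (1.5,31)→(0.5,15)  cross = 1.5·15 − 0.5·31 = 7.0000; (r_i+r_j)·cross = 2·7.0000 = 14.0000
Σcross = 842.7500 → A = |Σcross|/2 = 421.3750 mm²
Σ(r_i+r_j)·cross = 20349.0000 → first moment M = |Σ|/6 = 3391.5000
R_c = M/A = 3391.5000/421.3750 = 8.0487 mm
θ = 211° = 3.682645 rad
V = θ·R_c·A = 3.682645·8.0487·421.3750 = 12489.690 mm³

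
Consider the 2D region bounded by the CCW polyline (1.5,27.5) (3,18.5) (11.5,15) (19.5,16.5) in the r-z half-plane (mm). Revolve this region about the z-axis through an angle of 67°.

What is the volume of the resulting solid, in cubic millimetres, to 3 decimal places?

Profile (r,z), 4 vertices: (1.5,27.5) (3,18.5) (11.5,15) (19.5,16.5)
edge 0: (1.5,27.5)→(3,18.5)  cross = 1.5·18.5 − 3·27.5 = -54.7500; (r_i+r_j)·cross = 4.5·-54.7500 = -246.3750
edge 1: (3,18.5)→(11.5,15)  cross = 3·15 − 11.5·18.5 = -167.7500; (r_i+r_j)·cross = 14.5·-167.7500 = -2432.3750
edge 2: (11.5,15)→(19.5,16.5)  cross = 11.5·16.5 − 19.5·15 = -102.7500; (r_i+r_j)·cross = 31·-102.7500 = -3185.2500
edge 3: (19.5,16.5)→(1.5,27.5)  cross = 19.5·27.5 − 1.5·16.5 = 511.5000; (r_i+r_j)·cross = 21·511.5000 = 10741.5000
Σcross = 186.2500 → A = |Σcross|/2 = 93.1250 mm²
Σ(r_i+r_j)·cross = 4877.5000 → first moment M = |Σ|/6 = 812.9167
R_c = M/A = 812.9167/93.1250 = 8.7293 mm
θ = 67° = 1.169371 rad
V = θ·R_c·A = 1.169371·8.7293·93.1250 = 950.601 mm³

Volume = 950.601 mm³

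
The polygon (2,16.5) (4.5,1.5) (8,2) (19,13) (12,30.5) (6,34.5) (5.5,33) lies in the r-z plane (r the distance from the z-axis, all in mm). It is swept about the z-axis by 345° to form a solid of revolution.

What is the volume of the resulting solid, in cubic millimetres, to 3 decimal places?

Volume = 18915.557 mm³

Profile (r,z), 7 vertices: (2,16.5) (4.5,1.5) (8,2) (19,13) (12,30.5) (6,34.5) (5.5,33)
edge 0: (2,16.5)→(4.5,1.5)  cross = 2·1.5 − 4.5·16.5 = -71.2500; (r_i+r_j)·cross = 6.5·-71.2500 = -463.1250
edge 1: (4.5,1.5)→(8,2)  cross = 4.5·2 − 8·1.5 = -3.0000; (r_i+r_j)·cross = 12.5·-3.0000 = -37.5000
edge 2: (8,2)→(19,13)  cross = 8·13 − 19·2 = 66.0000; (r_i+r_j)·cross = 27·66.0000 = 1782.0000
edge 3: (19,13)→(12,30.5)  cross = 19·30.5 − 12·13 = 423.5000; (r_i+r_j)·cross = 31·423.5000 = 13128.5000
edge 4: (12,30.5)→(6,34.5)  cross = 12·34.5 − 6·30.5 = 231.0000; (r_i+r_j)·cross = 18·231.0000 = 4158.0000
edge 5: (6,34.5)→(5.5,33)  cross = 6·33 − 5.5·34.5 = 8.2500; (r_i+r_j)·cross = 11.5·8.2500 = 94.8750
edge 6: (5.5,33)→(2,16.5)  cross = 5.5·16.5 − 2·33 = 24.7500; (r_i+r_j)·cross = 7.5·24.7500 = 185.6250
Σcross = 679.2500 → A = |Σcross|/2 = 339.6250 mm²
Σ(r_i+r_j)·cross = 18848.3750 → first moment M = |Σ|/6 = 3141.3958
R_c = M/A = 3141.3958/339.6250 = 9.2496 mm
θ = 345° = 6.021386 rad
V = θ·R_c·A = 6.021386·9.2496·339.6250 = 18915.557 mm³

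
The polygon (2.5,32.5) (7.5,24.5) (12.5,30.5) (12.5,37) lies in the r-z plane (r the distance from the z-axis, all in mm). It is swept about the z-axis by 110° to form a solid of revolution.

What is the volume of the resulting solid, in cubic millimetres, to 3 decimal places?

Profile (r,z), 4 vertices: (2.5,32.5) (7.5,24.5) (12.5,30.5) (12.5,37)
edge 0: (2.5,32.5)→(7.5,24.5)  cross = 2.5·24.5 − 7.5·32.5 = -182.5000; (r_i+r_j)·cross = 10·-182.5000 = -1825.0000
edge 1: (7.5,24.5)→(12.5,30.5)  cross = 7.5·30.5 − 12.5·24.5 = -77.5000; (r_i+r_j)·cross = 20·-77.5000 = -1550.0000
edge 2: (12.5,30.5)→(12.5,37)  cross = 12.5·37 − 12.5·30.5 = 81.2500; (r_i+r_j)·cross = 25·81.2500 = 2031.2500
edge 3: (12.5,37)→(2.5,32.5)  cross = 12.5·32.5 − 2.5·37 = 313.7500; (r_i+r_j)·cross = 15·313.7500 = 4706.2500
Σcross = 135.0000 → A = |Σcross|/2 = 67.5000 mm²
Σ(r_i+r_j)·cross = 3362.5000 → first moment M = |Σ|/6 = 560.4167
R_c = M/A = 560.4167/67.5000 = 8.3025 mm
θ = 110° = 1.919862 rad
V = θ·R_c·A = 1.919862·8.3025·67.5000 = 1075.923 mm³

Volume = 1075.923 mm³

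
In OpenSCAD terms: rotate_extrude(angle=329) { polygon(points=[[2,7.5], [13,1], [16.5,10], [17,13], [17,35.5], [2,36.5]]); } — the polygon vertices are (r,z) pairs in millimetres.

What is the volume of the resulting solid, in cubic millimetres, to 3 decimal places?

Profile (r,z), 6 vertices: (2,7.5) (13,1) (16.5,10) (17,13) (17,35.5) (2,36.5)
edge 0: (2,7.5)→(13,1)  cross = 2·1 − 13·7.5 = -95.5000; (r_i+r_j)·cross = 15·-95.5000 = -1432.5000
edge 1: (13,1)→(16.5,10)  cross = 13·10 − 16.5·1 = 113.5000; (r_i+r_j)·cross = 29.5·113.5000 = 3348.2500
edge 2: (16.5,10)→(17,13)  cross = 16.5·13 − 17·10 = 44.5000; (r_i+r_j)·cross = 33.5·44.5000 = 1490.7500
edge 3: (17,13)→(17,35.5)  cross = 17·35.5 − 17·13 = 382.5000; (r_i+r_j)·cross = 34·382.5000 = 13005.0000
edge 4: (17,35.5)→(2,36.5)  cross = 17·36.5 − 2·35.5 = 549.5000; (r_i+r_j)·cross = 19·549.5000 = 10440.5000
edge 5: (2,36.5)→(2,7.5)  cross = 2·7.5 − 2·36.5 = -58.0000; (r_i+r_j)·cross = 4·-58.0000 = -232.0000
Σcross = 936.5000 → A = |Σcross|/2 = 468.2500 mm²
Σ(r_i+r_j)·cross = 26620.0000 → first moment M = |Σ|/6 = 4436.6667
R_c = M/A = 4436.6667/468.2500 = 9.4750 mm
θ = 329° = 5.742133 rad
V = θ·R_c·A = 5.742133·9.4750·468.2500 = 25475.931 mm³

Volume = 25475.931 mm³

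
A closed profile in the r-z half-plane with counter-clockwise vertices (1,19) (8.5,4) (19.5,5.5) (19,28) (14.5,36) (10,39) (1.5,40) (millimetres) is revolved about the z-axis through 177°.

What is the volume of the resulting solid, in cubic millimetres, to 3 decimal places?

Volume = 16925.263 mm³

Profile (r,z), 7 vertices: (1,19) (8.5,4) (19.5,5.5) (19,28) (14.5,36) (10,39) (1.5,40)
edge 0: (1,19)→(8.5,4)  cross = 1·4 − 8.5·19 = -157.5000; (r_i+r_j)·cross = 9.5·-157.5000 = -1496.2500
edge 1: (8.5,4)→(19.5,5.5)  cross = 8.5·5.5 − 19.5·4 = -31.2500; (r_i+r_j)·cross = 28·-31.2500 = -875.0000
edge 2: (19.5,5.5)→(19,28)  cross = 19.5·28 − 19·5.5 = 441.5000; (r_i+r_j)·cross = 38.5·441.5000 = 16997.7500
edge 3: (19,28)→(14.5,36)  cross = 19·36 − 14.5·28 = 278.0000; (r_i+r_j)·cross = 33.5·278.0000 = 9313.0000
edge 4: (14.5,36)→(10,39)  cross = 14.5·39 − 10·36 = 205.5000; (r_i+r_j)·cross = 24.5·205.5000 = 5034.7500
edge 5: (10,39)→(1.5,40)  cross = 10·40 − 1.5·39 = 341.5000; (r_i+r_j)·cross = 11.5·341.5000 = 3927.2500
edge 6: (1.5,40)→(1,19)  cross = 1.5·19 − 1·40 = -11.5000; (r_i+r_j)·cross = 2.5·-11.5000 = -28.7500
Σcross = 1066.2500 → A = |Σcross|/2 = 533.1250 mm²
Σ(r_i+r_j)·cross = 32872.7500 → first moment M = |Σ|/6 = 5478.7917
R_c = M/A = 5478.7917/533.1250 = 10.2767 mm
θ = 177° = 3.089233 rad
V = θ·R_c·A = 3.089233·10.2767·533.1250 = 16925.263 mm³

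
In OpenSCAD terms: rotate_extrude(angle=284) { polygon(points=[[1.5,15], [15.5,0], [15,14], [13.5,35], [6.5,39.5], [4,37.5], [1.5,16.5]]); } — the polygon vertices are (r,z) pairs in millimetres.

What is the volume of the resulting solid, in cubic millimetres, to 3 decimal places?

Profile (r,z), 7 vertices: (1.5,15) (15.5,0) (15,14) (13.5,35) (6.5,39.5) (4,37.5) (1.5,16.5)
edge 0: (1.5,15)→(15.5,0)  cross = 1.5·0 − 15.5·15 = -232.5000; (r_i+r_j)·cross = 17·-232.5000 = -3952.5000
edge 1: (15.5,0)→(15,14)  cross = 15.5·14 − 15·0 = 217.0000; (r_i+r_j)·cross = 30.5·217.0000 = 6618.5000
edge 2: (15,14)→(13.5,35)  cross = 15·35 − 13.5·14 = 336.0000; (r_i+r_j)·cross = 28.5·336.0000 = 9576.0000
edge 3: (13.5,35)→(6.5,39.5)  cross = 13.5·39.5 − 6.5·35 = 305.7500; (r_i+r_j)·cross = 20·305.7500 = 6115.0000
edge 4: (6.5,39.5)→(4,37.5)  cross = 6.5·37.5 − 4·39.5 = 85.7500; (r_i+r_j)·cross = 10.5·85.7500 = 900.3750
edge 5: (4,37.5)→(1.5,16.5)  cross = 4·16.5 − 1.5·37.5 = 9.7500; (r_i+r_j)·cross = 5.5·9.7500 = 53.6250
edge 6: (1.5,16.5)→(1.5,15)  cross = 1.5·15 − 1.5·16.5 = -2.2500; (r_i+r_j)·cross = 3·-2.2500 = -6.7500
Σcross = 719.5000 → A = |Σcross|/2 = 359.7500 mm²
Σ(r_i+r_j)·cross = 19304.2500 → first moment M = |Σ|/6 = 3217.3750
R_c = M/A = 3217.3750/359.7500 = 8.9434 mm
θ = 284° = 4.956735 rad
V = θ·R_c·A = 4.956735·8.9434·359.7500 = 15947.676 mm³

Volume = 15947.676 mm³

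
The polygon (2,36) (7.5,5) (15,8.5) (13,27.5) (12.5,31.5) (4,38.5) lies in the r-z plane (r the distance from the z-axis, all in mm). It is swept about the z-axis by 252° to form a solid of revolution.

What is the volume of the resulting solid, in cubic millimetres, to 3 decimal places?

Volume = 10022.924 mm³

Profile (r,z), 6 vertices: (2,36) (7.5,5) (15,8.5) (13,27.5) (12.5,31.5) (4,38.5)
edge 0: (2,36)→(7.5,5)  cross = 2·5 − 7.5·36 = -260.0000; (r_i+r_j)·cross = 9.5·-260.0000 = -2470.0000
edge 1: (7.5,5)→(15,8.5)  cross = 7.5·8.5 − 15·5 = -11.2500; (r_i+r_j)·cross = 22.5·-11.2500 = -253.1250
edge 2: (15,8.5)→(13,27.5)  cross = 15·27.5 − 13·8.5 = 302.0000; (r_i+r_j)·cross = 28·302.0000 = 8456.0000
edge 3: (13,27.5)→(12.5,31.5)  cross = 13·31.5 − 12.5·27.5 = 65.7500; (r_i+r_j)·cross = 25.5·65.7500 = 1676.6250
edge 4: (12.5,31.5)→(4,38.5)  cross = 12.5·38.5 − 4·31.5 = 355.2500; (r_i+r_j)·cross = 16.5·355.2500 = 5861.6250
edge 5: (4,38.5)→(2,36)  cross = 4·36 − 2·38.5 = 67.0000; (r_i+r_j)·cross = 6·67.0000 = 402.0000
Σcross = 518.7500 → A = |Σcross|/2 = 259.3750 mm²
Σ(r_i+r_j)·cross = 13673.1250 → first moment M = |Σ|/6 = 2278.8542
R_c = M/A = 2278.8542/259.3750 = 8.7859 mm
θ = 252° = 4.398230 rad
V = θ·R_c·A = 4.398230·8.7859·259.3750 = 10022.924 mm³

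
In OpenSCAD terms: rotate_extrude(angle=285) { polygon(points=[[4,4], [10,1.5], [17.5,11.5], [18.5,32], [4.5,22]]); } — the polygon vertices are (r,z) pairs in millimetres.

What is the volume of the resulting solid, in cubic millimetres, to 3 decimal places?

Volume = 16513.994 mm³

Profile (r,z), 5 vertices: (4,4) (10,1.5) (17.5,11.5) (18.5,32) (4.5,22)
edge 0: (4,4)→(10,1.5)  cross = 4·1.5 − 10·4 = -34.0000; (r_i+r_j)·cross = 14·-34.0000 = -476.0000
edge 1: (10,1.5)→(17.5,11.5)  cross = 10·11.5 − 17.5·1.5 = 88.7500; (r_i+r_j)·cross = 27.5·88.7500 = 2440.6250
edge 2: (17.5,11.5)→(18.5,32)  cross = 17.5·32 − 18.5·11.5 = 347.2500; (r_i+r_j)·cross = 36·347.2500 = 12501.0000
edge 3: (18.5,32)→(4.5,22)  cross = 18.5·22 − 4.5·32 = 263.0000; (r_i+r_j)·cross = 23·263.0000 = 6049.0000
edge 4: (4.5,22)→(4,4)  cross = 4.5·4 − 4·22 = -70.0000; (r_i+r_j)·cross = 8.5·-70.0000 = -595.0000
Σcross = 595.0000 → A = |Σcross|/2 = 297.5000 mm²
Σ(r_i+r_j)·cross = 19919.6250 → first moment M = |Σ|/6 = 3319.9375
R_c = M/A = 3319.9375/297.5000 = 11.1595 mm
θ = 285° = 4.974188 rad
V = θ·R_c·A = 4.974188·11.1595·297.5000 = 16513.994 mm³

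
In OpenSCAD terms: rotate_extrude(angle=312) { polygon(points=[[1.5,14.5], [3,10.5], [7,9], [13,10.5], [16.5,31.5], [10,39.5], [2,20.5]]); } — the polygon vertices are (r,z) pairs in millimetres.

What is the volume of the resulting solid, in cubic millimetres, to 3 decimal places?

Volume = 14466.004 mm³

Profile (r,z), 7 vertices: (1.5,14.5) (3,10.5) (7,9) (13,10.5) (16.5,31.5) (10,39.5) (2,20.5)
edge 0: (1.5,14.5)→(3,10.5)  cross = 1.5·10.5 − 3·14.5 = -27.7500; (r_i+r_j)·cross = 4.5·-27.7500 = -124.8750
edge 1: (3,10.5)→(7,9)  cross = 3·9 − 7·10.5 = -46.5000; (r_i+r_j)·cross = 10·-46.5000 = -465.0000
edge 2: (7,9)→(13,10.5)  cross = 7·10.5 − 13·9 = -43.5000; (r_i+r_j)·cross = 20·-43.5000 = -870.0000
edge 3: (13,10.5)→(16.5,31.5)  cross = 13·31.5 − 16.5·10.5 = 236.2500; (r_i+r_j)·cross = 29.5·236.2500 = 6969.3750
edge 4: (16.5,31.5)→(10,39.5)  cross = 16.5·39.5 − 10·31.5 = 336.7500; (r_i+r_j)·cross = 26.5·336.7500 = 8923.8750
edge 5: (10,39.5)→(2,20.5)  cross = 10·20.5 − 2·39.5 = 126.0000; (r_i+r_j)·cross = 12·126.0000 = 1512.0000
edge 6: (2,20.5)→(1.5,14.5)  cross = 2·14.5 − 1.5·20.5 = -1.7500; (r_i+r_j)·cross = 3.5·-1.7500 = -6.1250
Σcross = 579.5000 → A = |Σcross|/2 = 289.7500 mm²
Σ(r_i+r_j)·cross = 15939.2500 → first moment M = |Σ|/6 = 2656.5417
R_c = M/A = 2656.5417/289.7500 = 9.1684 mm
θ = 312° = 5.445427 rad
V = θ·R_c·A = 5.445427·9.1684·289.7500 = 14466.004 mm³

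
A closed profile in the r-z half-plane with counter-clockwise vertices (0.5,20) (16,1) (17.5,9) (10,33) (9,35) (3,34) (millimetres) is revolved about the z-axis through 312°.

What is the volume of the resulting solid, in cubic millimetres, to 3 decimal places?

Profile (r,z), 6 vertices: (0.5,20) (16,1) (17.5,9) (10,33) (9,35) (3,34)
edge 0: (0.5,20)→(16,1)  cross = 0.5·1 − 16·20 = -319.5000; (r_i+r_j)·cross = 16.5·-319.5000 = -5271.7500
edge 1: (16,1)→(17.5,9)  cross = 16·9 − 17.5·1 = 126.5000; (r_i+r_j)·cross = 33.5·126.5000 = 4237.7500
edge 2: (17.5,9)→(10,33)  cross = 17.5·33 − 10·9 = 487.5000; (r_i+r_j)·cross = 27.5·487.5000 = 13406.2500
edge 3: (10,33)→(9,35)  cross = 10·35 − 9·33 = 53.0000; (r_i+r_j)·cross = 19·53.0000 = 1007.0000
edge 4: (9,35)→(3,34)  cross = 9·34 − 3·35 = 201.0000; (r_i+r_j)·cross = 12·201.0000 = 2412.0000
edge 5: (3,34)→(0.5,20)  cross = 3·20 − 0.5·34 = 43.0000; (r_i+r_j)·cross = 3.5·43.0000 = 150.5000
Σcross = 591.5000 → A = |Σcross|/2 = 295.7500 mm²
Σ(r_i+r_j)·cross = 15941.7500 → first moment M = |Σ|/6 = 2656.9583
R_c = M/A = 2656.9583/295.7500 = 8.9838 mm
θ = 312° = 5.445427 rad
V = θ·R_c·A = 5.445427·8.9838·295.7500 = 14468.273 mm³

Volume = 14468.273 mm³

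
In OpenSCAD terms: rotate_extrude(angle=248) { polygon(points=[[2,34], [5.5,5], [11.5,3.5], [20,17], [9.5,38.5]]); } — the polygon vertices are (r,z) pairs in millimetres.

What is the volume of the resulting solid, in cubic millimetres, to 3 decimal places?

Volume = 16415.700 mm³

Profile (r,z), 5 vertices: (2,34) (5.5,5) (11.5,3.5) (20,17) (9.5,38.5)
edge 0: (2,34)→(5.5,5)  cross = 2·5 − 5.5·34 = -177.0000; (r_i+r_j)·cross = 7.5·-177.0000 = -1327.5000
edge 1: (5.5,5)→(11.5,3.5)  cross = 5.5·3.5 − 11.5·5 = -38.2500; (r_i+r_j)·cross = 17·-38.2500 = -650.2500
edge 2: (11.5,3.5)→(20,17)  cross = 11.5·17 − 20·3.5 = 125.5000; (r_i+r_j)·cross = 31.5·125.5000 = 3953.2500
edge 3: (20,17)→(9.5,38.5)  cross = 20·38.5 − 9.5·17 = 608.5000; (r_i+r_j)·cross = 29.5·608.5000 = 17950.7500
edge 4: (9.5,38.5)→(2,34)  cross = 9.5·34 − 2·38.5 = 246.0000; (r_i+r_j)·cross = 11.5·246.0000 = 2829.0000
Σcross = 764.7500 → A = |Σcross|/2 = 382.3750 mm²
Σ(r_i+r_j)·cross = 22755.2500 → first moment M = |Σ|/6 = 3792.5417
R_c = M/A = 3792.5417/382.3750 = 9.9184 mm
θ = 248° = 4.328417 rad
V = θ·R_c·A = 4.328417·9.9184·382.3750 = 16415.700 mm³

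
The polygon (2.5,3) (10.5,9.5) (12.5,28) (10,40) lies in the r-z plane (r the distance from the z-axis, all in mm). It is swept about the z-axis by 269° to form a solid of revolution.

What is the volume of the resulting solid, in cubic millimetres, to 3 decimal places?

Profile (r,z), 4 vertices: (2.5,3) (10.5,9.5) (12.5,28) (10,40)
edge 0: (2.5,3)→(10.5,9.5)  cross = 2.5·9.5 − 10.5·3 = -7.7500; (r_i+r_j)·cross = 13·-7.7500 = -100.7500
edge 1: (10.5,9.5)→(12.5,28)  cross = 10.5·28 − 12.5·9.5 = 175.2500; (r_i+r_j)·cross = 23·175.2500 = 4030.7500
edge 2: (12.5,28)→(10,40)  cross = 12.5·40 − 10·28 = 220.0000; (r_i+r_j)·cross = 22.5·220.0000 = 4950.0000
edge 3: (10,40)→(2.5,3)  cross = 10·3 − 2.5·40 = -70.0000; (r_i+r_j)·cross = 12.5·-70.0000 = -875.0000
Σcross = 317.5000 → A = |Σcross|/2 = 158.7500 mm²
Σ(r_i+r_j)·cross = 8005.0000 → first moment M = |Σ|/6 = 1334.1667
R_c = M/A = 1334.1667/158.7500 = 8.4042 mm
θ = 269° = 4.694936 rad
V = θ·R_c·A = 4.694936·8.4042·158.7500 = 6263.827 mm³

Volume = 6263.827 mm³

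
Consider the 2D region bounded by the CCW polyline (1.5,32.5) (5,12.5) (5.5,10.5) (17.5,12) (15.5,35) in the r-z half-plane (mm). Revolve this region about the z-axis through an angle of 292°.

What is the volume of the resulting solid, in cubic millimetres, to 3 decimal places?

Volume = 15231.750 mm³

Profile (r,z), 5 vertices: (1.5,32.5) (5,12.5) (5.5,10.5) (17.5,12) (15.5,35)
edge 0: (1.5,32.5)→(5,12.5)  cross = 1.5·12.5 − 5·32.5 = -143.7500; (r_i+r_j)·cross = 6.5·-143.7500 = -934.3750
edge 1: (5,12.5)→(5.5,10.5)  cross = 5·10.5 − 5.5·12.5 = -16.2500; (r_i+r_j)·cross = 10.5·-16.2500 = -170.6250
edge 2: (5.5,10.5)→(17.5,12)  cross = 5.5·12 − 17.5·10.5 = -117.7500; (r_i+r_j)·cross = 23·-117.7500 = -2708.2500
edge 3: (17.5,12)→(15.5,35)  cross = 17.5·35 − 15.5·12 = 426.5000; (r_i+r_j)·cross = 33·426.5000 = 14074.5000
edge 4: (15.5,35)→(1.5,32.5)  cross = 15.5·32.5 − 1.5·35 = 451.2500; (r_i+r_j)·cross = 17·451.2500 = 7671.2500
Σcross = 600.0000 → A = |Σcross|/2 = 300.0000 mm²
Σ(r_i+r_j)·cross = 17932.5000 → first moment M = |Σ|/6 = 2988.7500
R_c = M/A = 2988.7500/300.0000 = 9.9625 mm
θ = 292° = 5.096361 rad
V = θ·R_c·A = 5.096361·9.9625·300.0000 = 15231.750 mm³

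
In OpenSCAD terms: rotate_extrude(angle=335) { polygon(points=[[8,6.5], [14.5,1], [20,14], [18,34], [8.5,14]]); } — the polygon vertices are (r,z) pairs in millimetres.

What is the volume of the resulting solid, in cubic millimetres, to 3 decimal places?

Volume = 18242.181 mm³

Profile (r,z), 5 vertices: (8,6.5) (14.5,1) (20,14) (18,34) (8.5,14)
edge 0: (8,6.5)→(14.5,1)  cross = 8·1 − 14.5·6.5 = -86.2500; (r_i+r_j)·cross = 22.5·-86.2500 = -1940.6250
edge 1: (14.5,1)→(20,14)  cross = 14.5·14 − 20·1 = 183.0000; (r_i+r_j)·cross = 34.5·183.0000 = 6313.5000
edge 2: (20,14)→(18,34)  cross = 20·34 − 18·14 = 428.0000; (r_i+r_j)·cross = 38·428.0000 = 16264.0000
edge 3: (18,34)→(8.5,14)  cross = 18·14 − 8.5·34 = -37.0000; (r_i+r_j)·cross = 26.5·-37.0000 = -980.5000
edge 4: (8.5,14)→(8,6.5)  cross = 8.5·6.5 − 8·14 = -56.7500; (r_i+r_j)·cross = 16.5·-56.7500 = -936.3750
Σcross = 431.0000 → A = |Σcross|/2 = 215.5000 mm²
Σ(r_i+r_j)·cross = 18720.0000 → first moment M = |Σ|/6 = 3120.0000
R_c = M/A = 3120.0000/215.5000 = 14.4780 mm
θ = 335° = 5.846853 rad
V = θ·R_c·A = 5.846853·14.4780·215.5000 = 18242.181 mm³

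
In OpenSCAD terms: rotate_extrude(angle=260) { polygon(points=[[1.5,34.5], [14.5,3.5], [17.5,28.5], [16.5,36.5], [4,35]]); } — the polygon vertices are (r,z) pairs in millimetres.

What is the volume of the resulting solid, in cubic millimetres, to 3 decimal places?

Volume = 13907.772 mm³

Profile (r,z), 5 vertices: (1.5,34.5) (14.5,3.5) (17.5,28.5) (16.5,36.5) (4,35)
edge 0: (1.5,34.5)→(14.5,3.5)  cross = 1.5·3.5 − 14.5·34.5 = -495.0000; (r_i+r_j)·cross = 16·-495.0000 = -7920.0000
edge 1: (14.5,3.5)→(17.5,28.5)  cross = 14.5·28.5 − 17.5·3.5 = 352.0000; (r_i+r_j)·cross = 32·352.0000 = 11264.0000
edge 2: (17.5,28.5)→(16.5,36.5)  cross = 17.5·36.5 − 16.5·28.5 = 168.5000; (r_i+r_j)·cross = 34·168.5000 = 5729.0000
edge 3: (16.5,36.5)→(4,35)  cross = 16.5·35 − 4·36.5 = 431.5000; (r_i+r_j)·cross = 20.5·431.5000 = 8845.7500
edge 4: (4,35)→(1.5,34.5)  cross = 4·34.5 − 1.5·35 = 85.5000; (r_i+r_j)·cross = 5.5·85.5000 = 470.2500
Σcross = 542.5000 → A = |Σcross|/2 = 271.2500 mm²
Σ(r_i+r_j)·cross = 18389.0000 → first moment M = |Σ|/6 = 3064.8333
R_c = M/A = 3064.8333/271.2500 = 11.2989 mm
θ = 260° = 4.537856 rad
V = θ·R_c·A = 4.537856·11.2989·271.2500 = 13907.772 mm³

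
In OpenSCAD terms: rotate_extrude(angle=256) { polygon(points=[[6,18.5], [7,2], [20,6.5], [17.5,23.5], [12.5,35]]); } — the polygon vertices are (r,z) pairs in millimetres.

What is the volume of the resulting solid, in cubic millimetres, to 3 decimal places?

Profile (r,z), 5 vertices: (6,18.5) (7,2) (20,6.5) (17.5,23.5) (12.5,35)
edge 0: (6,18.5)→(7,2)  cross = 6·2 − 7·18.5 = -117.5000; (r_i+r_j)·cross = 13·-117.5000 = -1527.5000
edge 1: (7,2)→(20,6.5)  cross = 7·6.5 − 20·2 = 5.5000; (r_i+r_j)·cross = 27·5.5000 = 148.5000
edge 2: (20,6.5)→(17.5,23.5)  cross = 20·23.5 − 17.5·6.5 = 356.2500; (r_i+r_j)·cross = 37.5·356.2500 = 13359.3750
edge 3: (17.5,23.5)→(12.5,35)  cross = 17.5·35 − 12.5·23.5 = 318.7500; (r_i+r_j)·cross = 30·318.7500 = 9562.5000
edge 4: (12.5,35)→(6,18.5)  cross = 12.5·18.5 − 6·35 = 21.2500; (r_i+r_j)·cross = 18.5·21.2500 = 393.1250
Σcross = 584.2500 → A = |Σcross|/2 = 292.1250 mm²
Σ(r_i+r_j)·cross = 21936.0000 → first moment M = |Σ|/6 = 3656.0000
R_c = M/A = 3656.0000/292.1250 = 12.5152 mm
θ = 256° = 4.468043 rad
V = θ·R_c·A = 4.468043·12.5152·292.1250 = 16335.165 mm³

Volume = 16335.165 mm³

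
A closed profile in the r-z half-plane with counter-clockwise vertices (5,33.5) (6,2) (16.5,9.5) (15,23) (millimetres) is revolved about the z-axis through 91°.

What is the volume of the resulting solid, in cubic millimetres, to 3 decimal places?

Volume = 3614.459 mm³

Profile (r,z), 4 vertices: (5,33.5) (6,2) (16.5,9.5) (15,23)
edge 0: (5,33.5)→(6,2)  cross = 5·2 − 6·33.5 = -191.0000; (r_i+r_j)·cross = 11·-191.0000 = -2101.0000
edge 1: (6,2)→(16.5,9.5)  cross = 6·9.5 − 16.5·2 = 24.0000; (r_i+r_j)·cross = 22.5·24.0000 = 540.0000
edge 2: (16.5,9.5)→(15,23)  cross = 16.5·23 − 15·9.5 = 237.0000; (r_i+r_j)·cross = 31.5·237.0000 = 7465.5000
edge 3: (15,23)→(5,33.5)  cross = 15·33.5 − 5·23 = 387.5000; (r_i+r_j)·cross = 20·387.5000 = 7750.0000
Σcross = 457.5000 → A = |Σcross|/2 = 228.7500 mm²
Σ(r_i+r_j)·cross = 13654.5000 → first moment M = |Σ|/6 = 2275.7500
R_c = M/A = 2275.7500/228.7500 = 9.9486 mm
θ = 91° = 1.588250 rad
V = θ·R_c·A = 1.588250·9.9486·228.7500 = 3614.459 mm³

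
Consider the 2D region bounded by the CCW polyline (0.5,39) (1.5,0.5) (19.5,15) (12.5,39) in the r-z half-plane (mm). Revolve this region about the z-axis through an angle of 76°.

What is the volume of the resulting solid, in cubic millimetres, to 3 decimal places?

Profile (r,z), 4 vertices: (0.5,39) (1.5,0.5) (19.5,15) (12.5,39)
edge 0: (0.5,39)→(1.5,0.5)  cross = 0.5·0.5 − 1.5·39 = -58.2500; (r_i+r_j)·cross = 2·-58.2500 = -116.5000
edge 1: (1.5,0.5)→(19.5,15)  cross = 1.5·15 − 19.5·0.5 = 12.7500; (r_i+r_j)·cross = 21·12.7500 = 267.7500
edge 2: (19.5,15)→(12.5,39)  cross = 19.5·39 − 12.5·15 = 573.0000; (r_i+r_j)·cross = 32·573.0000 = 18336.0000
edge 3: (12.5,39)→(0.5,39)  cross = 12.5·39 − 0.5·39 = 468.0000; (r_i+r_j)·cross = 13·468.0000 = 6084.0000
Σcross = 995.5000 → A = |Σcross|/2 = 497.7500 mm²
Σ(r_i+r_j)·cross = 24571.2500 → first moment M = |Σ|/6 = 4095.2083
R_c = M/A = 4095.2083/497.7500 = 8.2274 mm
θ = 76° = 1.326450 rad
V = θ·R_c·A = 1.326450·8.2274·497.7500 = 5432.090 mm³

Volume = 5432.090 mm³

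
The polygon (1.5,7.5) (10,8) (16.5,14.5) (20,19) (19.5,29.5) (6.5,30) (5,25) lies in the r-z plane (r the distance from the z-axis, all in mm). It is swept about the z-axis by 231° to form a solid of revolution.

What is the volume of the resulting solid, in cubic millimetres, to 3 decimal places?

Volume = 13113.979 mm³

Profile (r,z), 7 vertices: (1.5,7.5) (10,8) (16.5,14.5) (20,19) (19.5,29.5) (6.5,30) (5,25)
edge 0: (1.5,7.5)→(10,8)  cross = 1.5·8 − 10·7.5 = -63.0000; (r_i+r_j)·cross = 11.5·-63.0000 = -724.5000
edge 1: (10,8)→(16.5,14.5)  cross = 10·14.5 − 16.5·8 = 13.0000; (r_i+r_j)·cross = 26.5·13.0000 = 344.5000
edge 2: (16.5,14.5)→(20,19)  cross = 16.5·19 − 20·14.5 = 23.5000; (r_i+r_j)·cross = 36.5·23.5000 = 857.7500
edge 3: (20,19)→(19.5,29.5)  cross = 20·29.5 − 19.5·19 = 219.5000; (r_i+r_j)·cross = 39.5·219.5000 = 8670.2500
edge 4: (19.5,29.5)→(6.5,30)  cross = 19.5·30 − 6.5·29.5 = 393.2500; (r_i+r_j)·cross = 26·393.2500 = 10224.5000
edge 5: (6.5,30)→(5,25)  cross = 6.5·25 − 5·30 = 12.5000; (r_i+r_j)·cross = 11.5·12.5000 = 143.7500
edge 6: (5,25)→(1.5,7.5)  cross = 5·7.5 − 1.5·25 = 0.0000; (r_i+r_j)·cross = 6.5·0.0000 = 0.0000
Σcross = 598.7500 → A = |Σcross|/2 = 299.3750 mm²
Σ(r_i+r_j)·cross = 19516.2500 → first moment M = |Σ|/6 = 3252.7083
R_c = M/A = 3252.7083/299.3750 = 10.8650 mm
θ = 231° = 4.031711 rad
V = θ·R_c·A = 4.031711·10.8650·299.3750 = 13113.979 mm³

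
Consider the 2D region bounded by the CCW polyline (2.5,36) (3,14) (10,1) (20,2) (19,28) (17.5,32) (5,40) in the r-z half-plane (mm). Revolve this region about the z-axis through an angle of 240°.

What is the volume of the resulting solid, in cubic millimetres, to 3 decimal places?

Volume = 24596.925 mm³

Profile (r,z), 7 vertices: (2.5,36) (3,14) (10,1) (20,2) (19,28) (17.5,32) (5,40)
edge 0: (2.5,36)→(3,14)  cross = 2.5·14 − 3·36 = -73.0000; (r_i+r_j)·cross = 5.5·-73.0000 = -401.5000
edge 1: (3,14)→(10,1)  cross = 3·1 − 10·14 = -137.0000; (r_i+r_j)·cross = 13·-137.0000 = -1781.0000
edge 2: (10,1)→(20,2)  cross = 10·2 − 20·1 = 0.0000; (r_i+r_j)·cross = 30·0.0000 = 0.0000
edge 3: (20,2)→(19,28)  cross = 20·28 − 19·2 = 522.0000; (r_i+r_j)·cross = 39·522.0000 = 20358.0000
edge 4: (19,28)→(17.5,32)  cross = 19·32 − 17.5·28 = 118.0000; (r_i+r_j)·cross = 36.5·118.0000 = 4307.0000
edge 5: (17.5,32)→(5,40)  cross = 17.5·40 − 5·32 = 540.0000; (r_i+r_j)·cross = 22.5·540.0000 = 12150.0000
edge 6: (5,40)→(2.5,36)  cross = 5·36 − 2.5·40 = 80.0000; (r_i+r_j)·cross = 7.5·80.0000 = 600.0000
Σcross = 1050.0000 → A = |Σcross|/2 = 525.0000 mm²
Σ(r_i+r_j)·cross = 35232.5000 → first moment M = |Σ|/6 = 5872.0833
R_c = M/A = 5872.0833/525.0000 = 11.1849 mm
θ = 240° = 4.188790 rad
V = θ·R_c·A = 4.188790·11.1849·525.0000 = 24596.925 mm³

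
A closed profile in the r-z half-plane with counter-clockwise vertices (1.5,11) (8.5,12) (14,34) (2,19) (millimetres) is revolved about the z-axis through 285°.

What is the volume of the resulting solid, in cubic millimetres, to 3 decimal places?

Profile (r,z), 4 vertices: (1.5,11) (8.5,12) (14,34) (2,19)
edge 0: (1.5,11)→(8.5,12)  cross = 1.5·12 − 8.5·11 = -75.5000; (r_i+r_j)·cross = 10·-75.5000 = -755.0000
edge 1: (8.5,12)→(14,34)  cross = 8.5·34 − 14·12 = 121.0000; (r_i+r_j)·cross = 22.5·121.0000 = 2722.5000
edge 2: (14,34)→(2,19)  cross = 14·19 − 2·34 = 198.0000; (r_i+r_j)·cross = 16·198.0000 = 3168.0000
edge 3: (2,19)→(1.5,11)  cross = 2·11 − 1.5·19 = -6.5000; (r_i+r_j)·cross = 3.5·-6.5000 = -22.7500
Σcross = 237.0000 → A = |Σcross|/2 = 118.5000 mm²
Σ(r_i+r_j)·cross = 5112.7500 → first moment M = |Σ|/6 = 852.1250
R_c = M/A = 852.1250/118.5000 = 7.1909 mm
θ = 285° = 4.974188 rad
V = θ·R_c·A = 4.974188·7.1909·118.5000 = 4238.630 mm³

Volume = 4238.630 mm³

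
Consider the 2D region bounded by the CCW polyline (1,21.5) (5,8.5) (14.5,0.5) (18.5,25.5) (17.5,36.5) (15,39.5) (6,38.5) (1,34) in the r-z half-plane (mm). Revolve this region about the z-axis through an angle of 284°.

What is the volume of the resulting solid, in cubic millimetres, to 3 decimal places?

Volume = 24905.735 mm³

Profile (r,z), 8 vertices: (1,21.5) (5,8.5) (14.5,0.5) (18.5,25.5) (17.5,36.5) (15,39.5) (6,38.5) (1,34)
edge 0: (1,21.5)→(5,8.5)  cross = 1·8.5 − 5·21.5 = -99.0000; (r_i+r_j)·cross = 6·-99.0000 = -594.0000
edge 1: (5,8.5)→(14.5,0.5)  cross = 5·0.5 − 14.5·8.5 = -120.7500; (r_i+r_j)·cross = 19.5·-120.7500 = -2354.6250
edge 2: (14.5,0.5)→(18.5,25.5)  cross = 14.5·25.5 − 18.5·0.5 = 360.5000; (r_i+r_j)·cross = 33·360.5000 = 11896.5000
edge 3: (18.5,25.5)→(17.5,36.5)  cross = 18.5·36.5 − 17.5·25.5 = 229.0000; (r_i+r_j)·cross = 36·229.0000 = 8244.0000
edge 4: (17.5,36.5)→(15,39.5)  cross = 17.5·39.5 − 15·36.5 = 143.7500; (r_i+r_j)·cross = 32.5·143.7500 = 4671.8750
edge 5: (15,39.5)→(6,38.5)  cross = 15·38.5 − 6·39.5 = 340.5000; (r_i+r_j)·cross = 21·340.5000 = 7150.5000
edge 6: (6,38.5)→(1,34)  cross = 6·34 − 1·38.5 = 165.5000; (r_i+r_j)·cross = 7·165.5000 = 1158.5000
edge 7: (1,34)→(1,21.5)  cross = 1·21.5 − 1·34 = -12.5000; (r_i+r_j)·cross = 2·-12.5000 = -25.0000
Σcross = 1007.0000 → A = |Σcross|/2 = 503.5000 mm²
Σ(r_i+r_j)·cross = 30147.7500 → first moment M = |Σ|/6 = 5024.6250
R_c = M/A = 5024.6250/503.5000 = 9.9794 mm
θ = 284° = 4.956735 rad
V = θ·R_c·A = 4.956735·9.9794·503.5000 = 24905.735 mm³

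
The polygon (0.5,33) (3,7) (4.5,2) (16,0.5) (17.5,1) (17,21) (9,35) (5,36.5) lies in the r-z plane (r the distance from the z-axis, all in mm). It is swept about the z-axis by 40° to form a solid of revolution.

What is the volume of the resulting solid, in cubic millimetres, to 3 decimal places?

Volume = 2875.357 mm³

Profile (r,z), 8 vertices: (0.5,33) (3,7) (4.5,2) (16,0.5) (17.5,1) (17,21) (9,35) (5,36.5)
edge 0: (0.5,33)→(3,7)  cross = 0.5·7 − 3·33 = -95.5000; (r_i+r_j)·cross = 3.5·-95.5000 = -334.2500
edge 1: (3,7)→(4.5,2)  cross = 3·2 − 4.5·7 = -25.5000; (r_i+r_j)·cross = 7.5·-25.5000 = -191.2500
edge 2: (4.5,2)→(16,0.5)  cross = 4.5·0.5 − 16·2 = -29.7500; (r_i+r_j)·cross = 20.5·-29.7500 = -609.8750
edge 3: (16,0.5)→(17.5,1)  cross = 16·1 − 17.5·0.5 = 7.2500; (r_i+r_j)·cross = 33.5·7.2500 = 242.8750
edge 4: (17.5,1)→(17,21)  cross = 17.5·21 − 17·1 = 350.5000; (r_i+r_j)·cross = 34.5·350.5000 = 12092.2500
edge 5: (17,21)→(9,35)  cross = 17·35 − 9·21 = 406.0000; (r_i+r_j)·cross = 26·406.0000 = 10556.0000
edge 6: (9,35)→(5,36.5)  cross = 9·36.5 − 5·35 = 153.5000; (r_i+r_j)·cross = 14·153.5000 = 2149.0000
edge 7: (5,36.5)→(0.5,33)  cross = 5·33 − 0.5·36.5 = 146.7500; (r_i+r_j)·cross = 5.5·146.7500 = 807.1250
Σcross = 913.2500 → A = |Σcross|/2 = 456.6250 mm²
Σ(r_i+r_j)·cross = 24711.8750 → first moment M = |Σ|/6 = 4118.6458
R_c = M/A = 4118.6458/456.6250 = 9.0198 mm
θ = 40° = 0.698132 rad
V = θ·R_c·A = 0.698132·9.0198·456.6250 = 2875.357 mm³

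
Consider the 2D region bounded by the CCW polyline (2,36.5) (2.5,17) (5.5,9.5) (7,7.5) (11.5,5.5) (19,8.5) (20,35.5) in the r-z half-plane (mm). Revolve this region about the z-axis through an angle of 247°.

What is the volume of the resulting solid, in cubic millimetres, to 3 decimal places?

Volume = 22958.035 mm³

Profile (r,z), 7 vertices: (2,36.5) (2.5,17) (5.5,9.5) (7,7.5) (11.5,5.5) (19,8.5) (20,35.5)
edge 0: (2,36.5)→(2.5,17)  cross = 2·17 − 2.5·36.5 = -57.2500; (r_i+r_j)·cross = 4.5·-57.2500 = -257.6250
edge 1: (2.5,17)→(5.5,9.5)  cross = 2.5·9.5 − 5.5·17 = -69.7500; (r_i+r_j)·cross = 8·-69.7500 = -558.0000
edge 2: (5.5,9.5)→(7,7.5)  cross = 5.5·7.5 − 7·9.5 = -25.2500; (r_i+r_j)·cross = 12.5·-25.2500 = -315.6250
edge 3: (7,7.5)→(11.5,5.5)  cross = 7·5.5 − 11.5·7.5 = -47.7500; (r_i+r_j)·cross = 18.5·-47.7500 = -883.3750
edge 4: (11.5,5.5)→(19,8.5)  cross = 11.5·8.5 − 19·5.5 = -6.7500; (r_i+r_j)·cross = 30.5·-6.7500 = -205.8750
edge 5: (19,8.5)→(20,35.5)  cross = 19·35.5 − 20·8.5 = 504.5000; (r_i+r_j)·cross = 39·504.5000 = 19675.5000
edge 6: (20,35.5)→(2,36.5)  cross = 20·36.5 − 2·35.5 = 659.0000; (r_i+r_j)·cross = 22·659.0000 = 14498.0000
Σcross = 956.7500 → A = |Σcross|/2 = 478.3750 mm²
Σ(r_i+r_j)·cross = 31953.0000 → first moment M = |Σ|/6 = 5325.5000
R_c = M/A = 5325.5000/478.3750 = 11.1325 mm
θ = 247° = 4.310963 rad
V = θ·R_c·A = 4.310963·11.1325·478.3750 = 22958.035 mm³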